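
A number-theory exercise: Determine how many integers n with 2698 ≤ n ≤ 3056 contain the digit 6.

The integers in [2698, 3056] that contain the digit 6: 2698, 2699, 2706, 2716, 2726, 2736, …, 3046, 3056.
65 qualify.

65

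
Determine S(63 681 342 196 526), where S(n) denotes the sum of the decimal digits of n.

62

6+3+6+8+1+3+4+2+1+9+6+5+2+6 = 62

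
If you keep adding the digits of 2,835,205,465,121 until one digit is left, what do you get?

2+8+3+5+2+0+5+4+6+5+1+2+1 = 44
4+4 = 8
(Equivalently, 2,835,205,465,121 mod 9 = 8.)

8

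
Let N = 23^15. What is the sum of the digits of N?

89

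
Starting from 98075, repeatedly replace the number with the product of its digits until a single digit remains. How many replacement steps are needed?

98075 → 0 (1 step)

1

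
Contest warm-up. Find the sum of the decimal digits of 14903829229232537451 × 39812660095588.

14903829229232537451 × 39812660095588 = 593361087226124302837809449866188
Sum of its 33 digits: 153.

153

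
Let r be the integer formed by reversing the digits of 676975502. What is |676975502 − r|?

Reverse of 676975502 is 205579676.
|676975502 − 205579676| = 471395826

471395826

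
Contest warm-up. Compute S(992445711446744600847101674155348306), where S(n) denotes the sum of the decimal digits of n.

9+9+2+4+4+5+7+1+1+4+4+6+7+4+4+6+0+0+8+4+7+1+0+1+6+7+4+1+5+5+3+4+8+3+0+6 = 150

150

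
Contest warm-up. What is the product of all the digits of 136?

18

1×3×6 = 18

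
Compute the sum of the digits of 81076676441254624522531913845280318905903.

169

8+1+0+7+6+6+7+6+4+4+1+2+5+4+6+2+4+5+2+2+5+3+1+9+1+3+8+4+5+2+8+0+3+1+8+9+0+5+9+0+3 = 169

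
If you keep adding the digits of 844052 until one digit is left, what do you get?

8+4+4+0+5+2 = 23
2+3 = 5
(Equivalently, 844052 mod 9 = 5.)

5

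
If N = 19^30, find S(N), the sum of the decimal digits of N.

163

19^30 = 230466617897195215045509519405933293401
Sum of its 39 digits: 163.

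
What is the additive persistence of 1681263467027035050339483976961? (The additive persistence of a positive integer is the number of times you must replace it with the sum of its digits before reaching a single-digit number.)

1681263467027035050339483976961 → 134 → 8 (2 steps)

2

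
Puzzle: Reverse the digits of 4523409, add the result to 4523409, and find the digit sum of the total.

Reversal of 4523409 is 9043254; 4523409 + 9043254 = 13566663.
Digit sum of 13566663: 1+3+5+6+6+6+6+3 = 36.

36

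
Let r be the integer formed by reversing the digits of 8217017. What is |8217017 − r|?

Reverse of 8217017 is 7107128.
|8217017 − 7107128| = 1109889

1109889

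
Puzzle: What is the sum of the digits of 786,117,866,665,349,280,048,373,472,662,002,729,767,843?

200

7+8+6+1+1+7+8+6+6+6+6+5+3+4+9+2+8+0+0+4+8+3+7+3+4+7+2+6+6+2+0+0+2+7+2+9+7+6+7+8+4+3 = 200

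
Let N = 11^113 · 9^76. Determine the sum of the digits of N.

11^113 · 9^76 = 15841785926152978855788955673424949397381950290816749372524052005837397797888980777655896640871190356074776551306073659742977688911235159529342455760772779027610264681395551898946554534507371
Sum of its 191 digits: 963.

963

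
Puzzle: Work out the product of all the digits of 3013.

3×0×1×3 = 0

0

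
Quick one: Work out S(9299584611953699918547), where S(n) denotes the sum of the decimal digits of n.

129

9+2+9+9+5+8+4+6+1+1+9+5+3+6+9+9+9+1+8+5+4+7 = 129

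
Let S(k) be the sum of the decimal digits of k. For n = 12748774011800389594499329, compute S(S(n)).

7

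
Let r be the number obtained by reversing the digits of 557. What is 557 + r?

1312

Reverse of 557 is 755.
557 + 755 = 1312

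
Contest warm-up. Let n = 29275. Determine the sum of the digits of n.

2+9+2+7+5 = 25

25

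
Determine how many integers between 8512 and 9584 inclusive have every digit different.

The integers in [8512, 9584] that have every digit different: 8512, 8513, 8514, 8516, 8517, 8519, …, 9583, 9584.
550 qualify.

550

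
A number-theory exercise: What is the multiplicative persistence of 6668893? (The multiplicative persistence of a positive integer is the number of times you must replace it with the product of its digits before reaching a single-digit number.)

6668893 → 373248 → 4032 → 0 (3 steps)

3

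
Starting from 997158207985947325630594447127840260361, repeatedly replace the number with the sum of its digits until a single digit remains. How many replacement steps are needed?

997158207985947325630594447127840260361 → 182 → 11 → 2 (3 steps)

3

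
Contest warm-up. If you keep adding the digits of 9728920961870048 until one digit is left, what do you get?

9+7+2+8+9+2+0+9+6+1+8+7+0+0+4+8 = 80
8+0 = 8

8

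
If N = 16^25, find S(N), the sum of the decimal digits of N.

115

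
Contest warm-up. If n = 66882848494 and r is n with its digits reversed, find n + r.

Reverse of 66882848494 is 49484828866.
66882848494 + 49484828866 = 116367677360

116367677360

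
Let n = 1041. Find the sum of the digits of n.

1+0+4+1 = 6

6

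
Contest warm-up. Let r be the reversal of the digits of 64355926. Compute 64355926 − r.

1400580

Reverse of 64355926 is 62955346.
64355926 − 62955346 = 1400580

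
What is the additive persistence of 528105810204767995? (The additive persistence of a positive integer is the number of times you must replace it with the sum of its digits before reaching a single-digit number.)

3

528105810204767995 → 79 → 16 → 7 (3 steps)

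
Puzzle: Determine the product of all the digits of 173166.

1×7×3×1×6×6 = 756

756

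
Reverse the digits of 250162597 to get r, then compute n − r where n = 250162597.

-545098455

Reverse of 250162597 is 795261052.
250162597 − 795261052 = -545098455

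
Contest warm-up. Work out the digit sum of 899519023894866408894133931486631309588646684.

8+9+9+5+1+9+0+2+3+8+9+4+8+6+6+4+0+8+8+9+4+1+3+3+9+3+1+4+8+6+6+3+1+3+0+9+5+8+8+6+4+6+6+8+4 = 235

235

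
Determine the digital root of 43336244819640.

3

4+3+3+3+6+2+4+4+8+1+9+6+4+0 = 57
5+7 = 12
1+2 = 3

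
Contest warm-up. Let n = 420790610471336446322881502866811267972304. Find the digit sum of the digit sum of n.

First digit sum: 168.
1+6+8 = 15.

15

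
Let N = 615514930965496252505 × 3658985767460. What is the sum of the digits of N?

615514930965496252505 × 3658985767460 = 2252160372061875224251761372487300
Sum of its 34 digits: 121.

121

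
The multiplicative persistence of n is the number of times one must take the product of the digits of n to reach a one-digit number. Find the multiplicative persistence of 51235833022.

51235833022 → 0 (1 step)

1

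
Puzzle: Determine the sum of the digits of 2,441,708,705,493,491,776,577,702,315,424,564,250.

157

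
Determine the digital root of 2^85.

The digital root of n equals n mod 9 (or 9 when 9 | n), so we need 2^85 mod 9.
2^85 ≡ 2 (mod 9), so the digital root is 2.

2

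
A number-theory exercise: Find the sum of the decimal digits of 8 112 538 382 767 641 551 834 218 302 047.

8+1+1+2+5+3+8+3+8+2+7+6+7+6+4+1+5+5+1+8+3+4+2+1+8+3+0+2+0+4+7 = 125

125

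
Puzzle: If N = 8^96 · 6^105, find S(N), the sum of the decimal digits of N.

8^96 · 6^105 = 2526504298743668591301255934499579686647925247253796982805244074449363195216409065119570336791204391687149057646887153717838013371693348140688431534726598020527560851456
Sum of its 169 digits: 783.

783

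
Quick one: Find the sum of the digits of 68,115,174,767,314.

61

6+8+1+1+5+1+7+4+7+6+7+3+1+4 = 61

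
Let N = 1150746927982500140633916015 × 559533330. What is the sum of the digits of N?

153

1150746927982500140633916015 × 559533330 = 643881260601318485414363338813279950
Sum of its 36 digits: 153.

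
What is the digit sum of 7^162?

7^162 = 80516053971970421037933020117270695510750033560376651356418468890427170712552106702000651867094468024858631110895701897604321111031904049
Sum of its 137 digits: 523.

523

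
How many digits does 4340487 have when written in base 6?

9

4340487 in base 6 is 233010503, which has 9 digits.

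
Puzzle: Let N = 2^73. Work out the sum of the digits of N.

2^73 = 9444732965739290427392
Sum of its 22 digits: 110.

110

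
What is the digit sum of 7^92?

310

7^92 = 561073402121731173607666208963712157775646236340963964052513752233891761335201
Sum of its 78 digits: 310.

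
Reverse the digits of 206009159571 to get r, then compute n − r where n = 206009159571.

Reverse of 206009159571 is 175951900602.
206009159571 − 175951900602 = 30057258969

30057258969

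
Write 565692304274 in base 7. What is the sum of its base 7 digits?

50

565692304274 in base 7 is 55604245151336.
Digit sum: 5+5+6+0+4+2+4+5+1+5+1+3+3+6 = 50.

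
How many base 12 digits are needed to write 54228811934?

10

54228811934 in base 12 is A615152392, which has 10 digits.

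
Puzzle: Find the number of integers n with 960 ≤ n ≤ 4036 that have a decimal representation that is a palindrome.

The integers in [960, 4036] that have a decimal representation that is a palindrome: 969, 979, 989, 999, 1001, 1111, …, 3993, 4004.
35 qualify.

35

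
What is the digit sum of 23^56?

331

23^56 = 18061708005752857061620870906539210750802836284237842525970767008798325863361
Sum of its 77 digits: 331.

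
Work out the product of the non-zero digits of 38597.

3×8×5×9×7 = 7560

7560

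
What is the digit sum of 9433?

9+4+3+3 = 19

19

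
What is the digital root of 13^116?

The digital root of n equals n mod 9 (or 9 when 9 | n), so we need 13^116 mod 9.
13^116 ≡ 7 (mod 9), so the digital root is 7.

7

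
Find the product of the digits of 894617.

12096

8×9×4×6×1×7 = 12096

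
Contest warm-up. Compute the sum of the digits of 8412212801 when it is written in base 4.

23

8412212801 in base 4 is 13311122002321001.
Digit sum: 1+3+3+1+1+1+2+2+0+0+2+3+2+1+0+0+1 = 23.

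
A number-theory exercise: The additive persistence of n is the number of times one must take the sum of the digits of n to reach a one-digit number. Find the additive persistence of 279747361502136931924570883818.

3

279747361502136931924570883818 → 139 → 13 → 4 (3 steps)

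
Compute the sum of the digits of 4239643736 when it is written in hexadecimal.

71

4239643736 in base 16 is FCB3D458.
Digit sum: 15+12+11+3+13+4+5+8 = 71.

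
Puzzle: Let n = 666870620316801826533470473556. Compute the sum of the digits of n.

6+6+6+8+7+0+6+2+0+3+1+6+8+0+1+8+2+6+5+3+3+4+7+0+4+7+3+5+5+6 = 128

128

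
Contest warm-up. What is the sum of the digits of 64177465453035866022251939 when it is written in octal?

100

64177465453035866022251939 in base 8 is 32426066576315764120202106643.
Digit sum: 3+2+4+2+6+0+6+6+5+7+6+3+1+5+7+6+4+1+2+0+2+0+2+1+0+6+6+4+3 = 100.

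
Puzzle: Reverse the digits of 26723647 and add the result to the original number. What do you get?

Reverse of 26723647 is 74632762.
26723647 + 74632762 = 101356409

101356409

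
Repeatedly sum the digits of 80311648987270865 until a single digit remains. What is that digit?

8+0+3+1+1+6+4+8+9+8+7+2+7+0+8+6+5 = 83
8+3 = 11
1+1 = 2

2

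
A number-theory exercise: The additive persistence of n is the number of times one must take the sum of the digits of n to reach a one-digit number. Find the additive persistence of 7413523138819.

3

7413523138819 → 55 → 10 → 1 (3 steps)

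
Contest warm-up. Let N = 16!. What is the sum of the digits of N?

16! = 20922789888000
Sum of its 14 digits: 63.

63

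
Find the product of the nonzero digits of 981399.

17496

9×8×1×3×9×9 = 17496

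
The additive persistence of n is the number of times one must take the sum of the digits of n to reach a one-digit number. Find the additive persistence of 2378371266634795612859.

2378371266634795612859 → 110 → 2 (2 steps)

2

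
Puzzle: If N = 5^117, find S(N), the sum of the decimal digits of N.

332

5^117 = 6018531076210112040799931070577897870431567650673088110124808736145496368408203125
Sum of its 82 digits: 332.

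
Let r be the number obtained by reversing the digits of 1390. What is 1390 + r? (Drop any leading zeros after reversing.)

Reverse of 1390 is 931.
1390 + 931 = 2321

2321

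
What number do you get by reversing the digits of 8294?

Reversing 8294 gives 4928.

4928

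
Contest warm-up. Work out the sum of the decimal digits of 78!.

423

78! = 11324281178206297831457521158732046228731749579488251990048962825668835325234200766245086213177344000000000000000000
Sum of its 116 digits: 423.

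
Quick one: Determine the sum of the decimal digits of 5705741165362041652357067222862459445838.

5+7+0+5+7+4+1+1+6+5+3+6+2+0+4+1+6+5+2+3+5+7+0+6+7+2+2+2+8+6+2+4+5+9+4+4+5+8+3+8 = 170

170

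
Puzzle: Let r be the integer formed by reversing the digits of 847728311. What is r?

Reversing 847728311 gives 113827748.

113827748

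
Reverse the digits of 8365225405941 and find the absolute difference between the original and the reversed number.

6870180180303

Reverse of 8365225405941 is 1495045225638.
|8365225405941 − 1495045225638| = 6870180180303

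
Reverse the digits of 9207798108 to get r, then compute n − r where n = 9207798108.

1188821079

Reverse of 9207798108 is 8018977029.
9207798108 − 8018977029 = 1188821079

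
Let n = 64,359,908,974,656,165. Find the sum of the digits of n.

93

6+4+3+5+9+9+0+8+9+7+4+6+5+6+1+6+5 = 93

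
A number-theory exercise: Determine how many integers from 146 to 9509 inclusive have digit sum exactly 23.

441

The integers in [146, 9509] that have digit sum exactly 23: 599, 689, 698, 779, 788, 797, …, 9491, 9509.
441 qualify.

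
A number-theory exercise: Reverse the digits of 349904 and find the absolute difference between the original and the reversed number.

60039

Reverse of 349904 is 409943.
|349904 − 409943| = 60039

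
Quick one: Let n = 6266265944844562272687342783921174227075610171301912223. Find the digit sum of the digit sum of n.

8

First digit sum: 224.
2+2+4 = 8.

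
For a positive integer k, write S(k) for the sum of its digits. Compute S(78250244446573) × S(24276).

1281

S(78250244446573) = 7+8+2+5+0+2+4+4+4+4+6+5+7+3 = 61.
S(24276) = 2+4+2+7+6 = 21.
61 · 21 = 1281.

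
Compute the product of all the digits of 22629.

432

2×2×6×2×9 = 432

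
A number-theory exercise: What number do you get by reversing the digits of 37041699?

99614073

Reversing 37041699 gives 99614073.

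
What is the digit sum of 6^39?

6^39 = 2227915756473955677973140996096
Sum of its 31 digits: 162.

162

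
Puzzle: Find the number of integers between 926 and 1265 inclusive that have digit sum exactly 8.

The integers in [926, 1265] that have digit sum exactly 8: 1007, 1016, 1025, 1034, 1043, 1052, …, 1241, 1250.
21 qualify.

21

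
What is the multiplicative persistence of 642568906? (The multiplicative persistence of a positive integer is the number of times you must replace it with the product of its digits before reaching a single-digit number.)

642568906 → 0 (1 step)

1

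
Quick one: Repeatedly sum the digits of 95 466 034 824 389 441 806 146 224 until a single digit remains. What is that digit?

9+5+4+6+6+0+3+4+8+2+4+3+8+9+4+4+1+8+0+6+1+4+6+2+2+4 = 113
1+1+3 = 5

5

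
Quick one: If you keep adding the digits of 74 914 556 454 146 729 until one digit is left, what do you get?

7+4+9+1+4+5+5+6+4+5+4+1+4+6+7+2+9 = 83
8+3 = 11
1+1 = 2

2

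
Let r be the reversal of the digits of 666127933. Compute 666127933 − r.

326406267

Reverse of 666127933 is 339721666.
666127933 − 339721666 = 326406267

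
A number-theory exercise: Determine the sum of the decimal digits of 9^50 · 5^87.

468

9^50 · 5^87 = 3330549166368483224758515364389205368917097600060455022010792098846772291143025768178631551563739776611328125
Sum of its 109 digits: 468.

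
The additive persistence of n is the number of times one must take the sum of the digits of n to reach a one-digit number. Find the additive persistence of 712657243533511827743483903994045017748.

2

712657243533511827743483903994045017748 → 171 → 9 (2 steps)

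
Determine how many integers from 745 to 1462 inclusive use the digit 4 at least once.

The integers in [745, 1462] that use the digit 4 at least once: 745, 746, 747, 748, 749, 754, …, 1461, 1462.
187 qualify.

187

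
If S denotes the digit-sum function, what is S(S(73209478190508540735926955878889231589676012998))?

13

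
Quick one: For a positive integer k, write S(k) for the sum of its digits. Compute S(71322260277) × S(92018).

780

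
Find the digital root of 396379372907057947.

3+9+6+3+7+9+3+7+2+9+0+7+0+5+7+9+4+7 = 97
9+7 = 16
1+6 = 7

7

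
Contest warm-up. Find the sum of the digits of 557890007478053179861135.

109

5+5+7+8+9+0+0+0+7+4+7+8+0+5+3+1+7+9+8+6+1+1+3+5 = 109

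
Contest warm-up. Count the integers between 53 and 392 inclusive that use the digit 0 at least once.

61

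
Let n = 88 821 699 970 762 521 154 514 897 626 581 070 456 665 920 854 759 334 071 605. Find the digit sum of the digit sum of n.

18

First digit sum: 279.
2+7+9 = 18.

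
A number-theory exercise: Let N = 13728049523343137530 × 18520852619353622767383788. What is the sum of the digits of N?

13728049523343137530 × 18520852619353622767383788 = 254255181973026001221403983124284961576363640
Sum of its 45 digits: 170.

170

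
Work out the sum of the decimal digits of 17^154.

856

17^154 = 3084138638419616771041128889068248788718084782398821996815381216310925077717325514664514353959865789440333249527181437530091732483135568414196019358970549107574791117773006523112769520045729
Sum of its 190 digits: 856.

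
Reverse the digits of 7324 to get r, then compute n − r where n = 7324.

3087

Reverse of 7324 is 4237.
7324 − 4237 = 3087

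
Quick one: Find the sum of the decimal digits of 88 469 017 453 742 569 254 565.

115

8+8+4+6+9+0+1+7+4+5+3+7+4+2+5+6+9+2+5+4+5+6+5 = 115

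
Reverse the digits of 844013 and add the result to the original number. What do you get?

1154461

Reverse of 844013 is 310448.
844013 + 310448 = 1154461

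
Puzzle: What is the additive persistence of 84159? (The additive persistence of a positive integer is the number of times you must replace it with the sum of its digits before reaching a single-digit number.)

84159 → 27 → 9 (2 steps)

2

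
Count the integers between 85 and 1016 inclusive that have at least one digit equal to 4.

The integers in [85, 1016] that have at least one digit equal to 4: 94, 104, 114, 124, 134, 140, …, 1004, 1014.
255 qualify.

255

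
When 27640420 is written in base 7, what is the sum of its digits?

27640420 in base 7 is 453640213.
Digit sum: 4+5+3+6+4+0+2+1+3 = 28.

28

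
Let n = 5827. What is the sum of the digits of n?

22

5+8+2+7 = 22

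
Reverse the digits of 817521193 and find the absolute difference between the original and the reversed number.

Reverse of 817521193 is 391125718.
|817521193 − 391125718| = 426395475

426395475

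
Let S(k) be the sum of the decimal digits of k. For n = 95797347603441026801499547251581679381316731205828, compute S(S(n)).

10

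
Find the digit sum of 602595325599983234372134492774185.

156

6+0+2+5+9+5+3+2+5+5+9+9+9+8+3+2+3+4+3+7+2+1+3+4+4+9+2+7+7+4+1+8+5 = 156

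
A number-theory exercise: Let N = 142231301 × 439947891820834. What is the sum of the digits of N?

101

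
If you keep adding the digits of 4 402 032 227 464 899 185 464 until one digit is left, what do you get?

4+4+0+2+0+3+2+2+2+7+4+6+4+8+9+9+1+8+5+4+6+4 = 94
9+4 = 13
1+3 = 4

4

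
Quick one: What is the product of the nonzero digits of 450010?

20

4×5×1 = 20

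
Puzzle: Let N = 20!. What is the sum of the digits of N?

20! = 2432902008176640000
Sum of its 19 digits: 54.

54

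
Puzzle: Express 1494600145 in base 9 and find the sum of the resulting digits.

1494600145 in base 9 is 3764315857.
Digit sum: 3+7+6+4+3+1+5+8+5+7 = 49.

49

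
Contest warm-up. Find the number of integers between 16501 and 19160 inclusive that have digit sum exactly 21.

The integers in [16501, 19160] that have digit sum exactly 21: 16509, 16518, 16527, 16536, 16545, 16554, …, 19146, 19155.
201 qualify.

201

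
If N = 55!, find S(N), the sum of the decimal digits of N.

55! = 12696403353658275925965100847566516959580321051449436762275840000000000000
Sum of its 74 digits: 279.

279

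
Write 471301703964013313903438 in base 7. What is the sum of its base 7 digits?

471301703964013313903438 in base 7 is 10113030155142112163413360253.
Digit sum: 1+0+1+1+3+0+3+0+1+5+5+1+4+2+1+1+2+1+6+3+4+1+3+3+6+0+2+5+3 = 68.

68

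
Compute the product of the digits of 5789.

2520

5×7×8×9 = 2520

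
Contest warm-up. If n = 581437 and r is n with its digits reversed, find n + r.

1315622

Reverse of 581437 is 734185.
581437 + 734185 = 1315622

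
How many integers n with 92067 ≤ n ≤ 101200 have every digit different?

The integers in [92067, 101200] that have every digit different: 92067, 92068, 92071, 92073, 92074, 92075, …, 98764, 98765.
2324 qualify.

2324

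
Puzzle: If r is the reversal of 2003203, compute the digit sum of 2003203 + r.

20

Reversal of 2003203 is 3023002; 2003203 + 3023002 = 5026205.
Digit sum of 5026205: 5+0+2+6+2+0+5 = 20.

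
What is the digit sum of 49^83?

655

49^83 = 193319045586700980912077181301566939921310830578464339906760743805915636880837608191503565132893817727685573297260580256147974987587601621649
Sum of its 141 digits: 655.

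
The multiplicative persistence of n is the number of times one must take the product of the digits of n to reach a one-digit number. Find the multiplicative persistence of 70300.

1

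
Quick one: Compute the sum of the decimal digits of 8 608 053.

30

8+6+0+8+0+5+3 = 30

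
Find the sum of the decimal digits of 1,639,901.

29

1+6+3+9+9+0+1 = 29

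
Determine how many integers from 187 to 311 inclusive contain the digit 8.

24

The integers in [187, 311] that contain the digit 8: 187, 188, 189, 198, 208, 218, …, 298, 308.
24 qualify.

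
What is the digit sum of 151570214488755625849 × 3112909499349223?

151570214488755625849 × 3112909499349223 = 471824360500446621409448745576865327
Sum of its 36 digits: 157.

157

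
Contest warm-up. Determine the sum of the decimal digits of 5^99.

269

5^99 = 1577721810442023610823457130565572459346412870218046009540557861328125
Sum of its 70 digits: 269.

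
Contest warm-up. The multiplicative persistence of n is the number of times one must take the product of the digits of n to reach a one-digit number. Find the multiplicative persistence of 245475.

245475 → 5600 → 0 (2 steps)

2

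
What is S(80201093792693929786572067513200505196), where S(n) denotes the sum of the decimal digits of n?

8+0+2+0+1+0+9+3+7+9+2+6+9+3+9+2+9+7+8+6+5+7+2+0+6+7+5+1+3+2+0+0+5+0+5+1+9+6 = 164

164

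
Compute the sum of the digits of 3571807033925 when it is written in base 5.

21

3571807033925 in base 5 is 432010030100041200.
Digit sum: 4+3+2+0+1+0+0+3+0+1+0+0+0+4+1+2+0+0 = 21.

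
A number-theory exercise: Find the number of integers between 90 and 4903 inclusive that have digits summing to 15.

360

The integers in [90, 4903] that have digits summing to 15: 96, 159, 168, 177, 186, 195, …, 4830, 4902.
360 qualify.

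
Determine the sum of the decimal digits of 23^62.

23^62 = 2673781001490041309406973405603767976853455333058605705774088082159330990894338162929
Sum of its 85 digits: 376.

376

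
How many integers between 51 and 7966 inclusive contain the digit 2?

2880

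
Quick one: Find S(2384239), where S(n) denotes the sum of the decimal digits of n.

31

2+3+8+4+2+3+9 = 31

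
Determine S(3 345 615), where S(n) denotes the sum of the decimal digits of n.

27

3+3+4+5+6+1+5 = 27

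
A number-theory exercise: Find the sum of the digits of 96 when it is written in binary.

2

96 in base 2 is 1100000.
Digit sum: 1+1+0+0+0+0+0 = 2.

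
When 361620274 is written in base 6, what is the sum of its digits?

361620274 in base 6 is 55514435534.
Digit sum: 5+5+5+1+4+4+3+5+5+3+4 = 44.

44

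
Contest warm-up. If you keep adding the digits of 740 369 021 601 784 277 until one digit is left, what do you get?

2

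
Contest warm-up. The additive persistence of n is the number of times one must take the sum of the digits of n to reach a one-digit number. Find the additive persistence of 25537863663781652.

25537863663781652 → 83 → 11 → 2 (3 steps)

3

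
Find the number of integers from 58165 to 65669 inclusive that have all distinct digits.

2492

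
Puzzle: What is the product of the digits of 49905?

4×9×9×0×5 = 0

0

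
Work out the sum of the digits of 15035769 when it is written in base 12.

23

15035769 in base 12 is 5051309.
Digit sum: 5+0+5+1+3+0+9 = 23.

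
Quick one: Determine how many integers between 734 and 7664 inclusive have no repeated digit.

3591

The integers in [734, 7664] that have no repeated digit: 734, 735, 736, 738, 739, 740, …, 7658, 7659.
3591 qualify.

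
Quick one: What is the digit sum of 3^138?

3^138 = 696198609130885597695136021593547814689632716312296141651066450089
Sum of its 66 digits: 306.

306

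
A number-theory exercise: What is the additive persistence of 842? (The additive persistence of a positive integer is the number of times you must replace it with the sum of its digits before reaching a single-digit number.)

842 → 14 → 5 (2 steps)

2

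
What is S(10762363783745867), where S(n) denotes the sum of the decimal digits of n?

83

1+0+7+6+2+3+6+3+7+8+3+7+4+5+8+6+7 = 83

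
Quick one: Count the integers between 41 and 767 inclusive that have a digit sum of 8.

The integers in [41, 767] that have a digit sum of 8: 44, 53, 62, 71, 80, 107, …, 701, 710.
40 qualify.

40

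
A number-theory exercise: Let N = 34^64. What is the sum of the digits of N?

412

34^64 = 103430992169055514261928570463230027923419620082715477977932461721944427504778339203021046059892736
Sum of its 99 digits: 412.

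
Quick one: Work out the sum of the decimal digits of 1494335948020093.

1+4+9+4+3+3+5+9+4+8+0+2+0+0+9+3 = 64

64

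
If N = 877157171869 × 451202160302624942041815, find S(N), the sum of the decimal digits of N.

162

877157171869 × 451202160302624942041815 = 395775210872233675338418483739702235
Sum of its 36 digits: 162.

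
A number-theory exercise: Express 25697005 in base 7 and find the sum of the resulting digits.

25697005 in base 7 is 431264245.
Digit sum: 4+3+1+2+6+4+2+4+5 = 31.

31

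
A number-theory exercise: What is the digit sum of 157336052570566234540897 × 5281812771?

159

157336052570566234540897 × 5281812771 = 831019571805944116299491096395587
Sum of its 33 digits: 159.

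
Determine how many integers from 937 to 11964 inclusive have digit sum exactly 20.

The integers in [937, 11964] that have digit sum exactly 20: 938, 947, 956, 965, 974, 983, …, 11954, 11963.
701 qualify.

701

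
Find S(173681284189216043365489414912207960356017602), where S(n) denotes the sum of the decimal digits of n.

1+7+3+6+8+1+2+8+4+1+8+9+2+1+6+0+4+3+3+6+5+4+8+9+4+1+4+9+1+2+2+0+7+9+6+0+3+5+6+0+1+7+6+0+2 = 184

184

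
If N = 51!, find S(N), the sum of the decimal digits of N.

198

51! = 1551118753287382280224243016469303211063259720016986112000000000000
Sum of its 67 digits: 198.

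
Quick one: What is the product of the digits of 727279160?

0

7×2×7×2×7×9×1×6×0 = 0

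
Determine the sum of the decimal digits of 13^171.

856

13^171 = 30500941440790225846263910938334447106178610569821876624649353871482970302092112669455349348474410860945846246361937330271499848785009345366071703939976823364067647683430248532614970631718837
Sum of its 191 digits: 856.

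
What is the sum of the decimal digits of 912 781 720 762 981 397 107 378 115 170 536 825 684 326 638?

205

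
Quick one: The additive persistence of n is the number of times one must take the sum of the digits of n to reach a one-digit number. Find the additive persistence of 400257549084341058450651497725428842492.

400257549084341058450651497725428842492 → 167 → 14 → 5 (3 steps)

3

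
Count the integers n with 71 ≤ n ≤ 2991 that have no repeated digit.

The integers in [71, 2991] that have no repeated digit: 71, 72, 73, 74, 75, 76, …, 2986, 2987.
1682 qualify.

1682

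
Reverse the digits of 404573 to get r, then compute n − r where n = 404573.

29169

Reverse of 404573 is 375404.
404573 − 375404 = 29169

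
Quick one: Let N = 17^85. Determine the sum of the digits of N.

17^85 = 387398841060856728666481830078934303451511026537231722901062889198807651406663242475428593734254127224657
Sum of its 105 digits: 458.

458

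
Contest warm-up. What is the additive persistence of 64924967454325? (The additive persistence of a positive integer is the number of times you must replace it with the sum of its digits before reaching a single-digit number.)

2

64924967454325 → 70 → 7 (2 steps)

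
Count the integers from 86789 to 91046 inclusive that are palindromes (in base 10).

43

The integers in [86789, 91046] that are palindromes (in base 10): 86868, 86968, 87078, 87178, 87278, 87378, …, 90909, 91019.
43 qualify.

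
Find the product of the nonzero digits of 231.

6

2×3×1 = 6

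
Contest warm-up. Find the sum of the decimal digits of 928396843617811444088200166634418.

145

9+2+8+3+9+6+8+4+3+6+1+7+8+1+1+4+4+4+0+8+8+2+0+0+1+6+6+6+3+4+4+1+8 = 145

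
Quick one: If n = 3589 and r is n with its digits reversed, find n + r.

13442

Reverse of 3589 is 9853.
3589 + 9853 = 13442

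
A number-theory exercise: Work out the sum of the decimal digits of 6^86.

279

6^86 = 8336956452438171696218513660416009914138901025162730927971742253056
Sum of its 67 digits: 279.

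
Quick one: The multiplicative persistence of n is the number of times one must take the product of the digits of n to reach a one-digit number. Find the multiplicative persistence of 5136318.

5136318 → 2160 → 0 (2 steps)

2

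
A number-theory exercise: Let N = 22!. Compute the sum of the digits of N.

72

22! = 1124000727777607680000
Sum of its 22 digits: 72.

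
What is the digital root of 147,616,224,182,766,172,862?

8

1+4+7+6+1+6+2+2+4+1+8+2+7+6+6+1+7+2+8+6+2 = 89
8+9 = 17
1+7 = 8
(Equivalently, 147,616,224,182,766,172,862 mod 9 = 8.)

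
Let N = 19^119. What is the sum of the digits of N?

19^119 = 148483608503052950009621385563139543468649964072922220255270061385012532361207658886096608998707358679840406075295745638380917426402026905421934013185979
Sum of its 153 digits: 667.

667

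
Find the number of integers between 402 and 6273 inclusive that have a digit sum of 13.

371

The integers in [402, 6273] that have a digit sum of 13: 409, 418, 427, 436, 445, 454, …, 6241, 6250.
371 qualify.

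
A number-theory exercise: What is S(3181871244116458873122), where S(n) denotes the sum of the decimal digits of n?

3+1+8+1+8+7+1+2+4+4+1+1+6+4+5+8+8+7+3+1+2+2 = 87

87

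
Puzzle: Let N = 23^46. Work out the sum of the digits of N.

23^46 = 435993943892672664200353461405376235401663658494141675420261489
Sum of its 63 digits: 274.

274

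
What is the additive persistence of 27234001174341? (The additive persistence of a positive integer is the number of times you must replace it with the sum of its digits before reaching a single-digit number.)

3

27234001174341 → 39 → 12 → 3 (3 steps)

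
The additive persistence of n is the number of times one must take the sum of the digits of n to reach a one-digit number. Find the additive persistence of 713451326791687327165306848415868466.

713451326791687327165306848415868466 → 171 → 9 (2 steps)

2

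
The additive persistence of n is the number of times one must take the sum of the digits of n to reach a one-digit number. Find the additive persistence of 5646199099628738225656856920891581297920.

5646199099628738225656856920891581297920 → 209 → 11 → 2 (3 steps)

3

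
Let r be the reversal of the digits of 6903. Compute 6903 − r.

3807

Reverse of 6903 is 3096.
6903 − 3096 = 3807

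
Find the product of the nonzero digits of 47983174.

4×7×9×8×3×1×7×4 = 169344

169344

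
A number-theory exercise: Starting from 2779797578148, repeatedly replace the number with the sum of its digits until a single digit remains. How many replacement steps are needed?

2

2779797578148 → 81 → 9 (2 steps)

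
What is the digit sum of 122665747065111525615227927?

1+2+2+6+6+5+7+4+7+0+6+5+1+1+1+5+2+5+6+1+5+2+2+7+9+2+7 = 107

107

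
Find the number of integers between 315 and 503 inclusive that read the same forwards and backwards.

18

The integers in [315, 503] that read the same forwards and backwards: 323, 333, 343, 353, 363, 373, …, 484, 494.
18 qualify.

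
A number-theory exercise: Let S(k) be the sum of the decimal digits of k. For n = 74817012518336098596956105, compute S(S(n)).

First digit sum: 119.
1+1+9 = 11.

11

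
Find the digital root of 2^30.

1

The digital root of n equals n mod 9 (or 9 when 9 | n), so we need 2^30 mod 9.
2^30 ≡ 1 (mod 9), so the digital root is 1.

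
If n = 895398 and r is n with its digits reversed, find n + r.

Reverse of 895398 is 893598.
895398 + 893598 = 1788996

1788996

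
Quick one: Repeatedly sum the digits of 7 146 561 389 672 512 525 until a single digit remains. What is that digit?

7+1+4+6+5+6+1+3+8+9+6+7+2+5+1+2+5+2+5 = 85
8+5 = 13
1+3 = 4
(Equivalently, 7 146 561 389 672 512 525 mod 9 = 4.)

4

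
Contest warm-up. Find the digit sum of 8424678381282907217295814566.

135

8+4+2+4+6+7+8+3+8+1+2+8+2+9+0+7+2+1+7+2+9+5+8+1+4+5+6+6 = 135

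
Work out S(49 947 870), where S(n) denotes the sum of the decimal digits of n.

4+9+9+4+7+8+7+0 = 48

48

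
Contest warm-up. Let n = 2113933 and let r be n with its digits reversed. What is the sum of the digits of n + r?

Reversal of 2113933 is 3393112; 2113933 + 3393112 = 5507045.
Digit sum of 5507045: 5+5+0+7+0+4+5 = 26.

26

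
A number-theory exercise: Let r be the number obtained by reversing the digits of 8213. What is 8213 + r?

Reverse of 8213 is 3128.
8213 + 3128 = 11341

11341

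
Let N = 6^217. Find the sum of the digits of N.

693

6^217 = 7224725205889410649212540341143700420020396160744719346148727326870123334263820738224512851407547149623920737629697012475969154152959371374689816692007936300343137140736
Sum of its 169 digits: 693.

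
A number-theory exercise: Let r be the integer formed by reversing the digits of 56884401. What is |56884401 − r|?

Reverse of 56884401 is 10448865.
|56884401 − 10448865| = 46435536

46435536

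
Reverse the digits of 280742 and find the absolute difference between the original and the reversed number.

Reverse of 280742 is 247082.
|280742 − 247082| = 33660

33660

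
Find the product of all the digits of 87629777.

8×7×6×2×9×7×7×7 = 2074464

2074464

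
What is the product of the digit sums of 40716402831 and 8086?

S(40716402831) = 4+0+7+1+6+4+0+2+8+3+1 = 36.
S(8086) = 8+0+8+6 = 22.
36 · 22 = 792.

792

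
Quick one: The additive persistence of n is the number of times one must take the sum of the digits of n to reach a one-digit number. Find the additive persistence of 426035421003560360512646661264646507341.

2

426035421003560360512646661264646507341 → 135 → 9 (2 steps)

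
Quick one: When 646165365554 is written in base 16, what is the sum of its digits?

646165365554 in base 16 is 9672750332.
Digit sum: 9+6+7+2+7+5+0+3+3+2 = 44.

44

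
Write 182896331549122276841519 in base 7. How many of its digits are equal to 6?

3

182896331549122276841519 in base 7 is 2532444605616253045401400331.
The digit 6 appears 3 times.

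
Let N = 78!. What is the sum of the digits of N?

423

78! = 11324281178206297831457521158732046228731749579488251990048962825668835325234200766245086213177344000000000000000000
Sum of its 116 digits: 423.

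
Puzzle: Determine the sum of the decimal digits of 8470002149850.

8+4+7+0+0+0+2+1+4+9+8+5+0 = 48

48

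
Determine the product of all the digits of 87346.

8×7×3×4×6 = 4032

4032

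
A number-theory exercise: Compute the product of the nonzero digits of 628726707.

395136

6×2×8×7×2×6×7×7 = 395136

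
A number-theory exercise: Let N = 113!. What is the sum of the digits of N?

113! = 22311927486598136465966070212187151182564399087952213171022161345724023063584214692821047352118139068425569179220877461124773845924561575264739138192463311667200000000000000000000000000
Sum of its 185 digits: 666.

666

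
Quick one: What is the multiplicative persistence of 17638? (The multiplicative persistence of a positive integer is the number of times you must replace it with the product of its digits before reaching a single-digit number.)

2

17638 → 1008 → 0 (2 steps)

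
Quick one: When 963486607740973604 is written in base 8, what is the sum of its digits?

963486607740973604 in base 8 is 65367737341017631044.
Digit sum: 6+5+3+6+7+7+3+7+3+4+1+0+1+7+6+3+1+0+4+4 = 78.

78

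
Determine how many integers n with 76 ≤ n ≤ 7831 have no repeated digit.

4108

The integers in [76, 7831] that have no repeated digit: 76, 78, 79, 80, 81, 82, …, 7830, 7831.
4108 qualify.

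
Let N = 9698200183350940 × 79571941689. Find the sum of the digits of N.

111

9698200183350940 × 79571941689 = 771704619477850106303337660
Sum of its 27 digits: 111.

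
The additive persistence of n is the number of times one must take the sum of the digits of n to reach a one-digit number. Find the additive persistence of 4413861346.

4413861346 → 40 → 4 (2 steps)

2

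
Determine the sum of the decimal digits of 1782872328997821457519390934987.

1+7+8+2+8+7+2+3+2+8+9+9+7+8+2+1+4+5+7+5+1+9+3+9+0+9+3+4+9+8+7 = 167

167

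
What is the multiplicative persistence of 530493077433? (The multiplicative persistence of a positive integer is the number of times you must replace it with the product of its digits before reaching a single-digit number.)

1

530493077433 → 0 (1 step)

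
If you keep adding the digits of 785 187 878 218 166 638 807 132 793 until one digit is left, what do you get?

7+8+5+1+8+7+8+7+8+2+1+8+1+6+6+6+3+8+8+0+7+1+3+2+7+9+3 = 140
1+4+0 = 5

5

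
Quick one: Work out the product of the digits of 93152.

270

9×3×1×5×2 = 270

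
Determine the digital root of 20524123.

1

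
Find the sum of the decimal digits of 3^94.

3^94 = 706965049015104706497203195837614914543357369
Sum of its 45 digits: 198.

198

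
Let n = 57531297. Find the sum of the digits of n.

5+7+5+3+1+2+9+7 = 39

39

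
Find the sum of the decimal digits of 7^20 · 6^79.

396

7^20 · 6^79 = 2376345483841096667089350578023919458197057736518968069597264376277223180599296
Sum of its 79 digits: 396.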